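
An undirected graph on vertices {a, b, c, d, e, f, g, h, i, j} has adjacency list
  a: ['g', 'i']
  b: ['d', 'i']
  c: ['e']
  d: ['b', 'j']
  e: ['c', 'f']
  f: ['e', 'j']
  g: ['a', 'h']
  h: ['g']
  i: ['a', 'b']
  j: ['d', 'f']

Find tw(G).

A width-1 tree decomposition is:
Bags: B1 = {c, e}  B2 = {e, f}  B3 = {f, j}  B4 = {d, j}  B5 = {b, d}  B6 = {b, i}  B7 = {a, i}  B8 = {a, g}  B9 = {g, h}
Tree: B1–B2, B2–B3, B3–B4, B4–B5, B5–B6, B6–B7, B7–B8, B8–B9
The largest bag has 2 vertices, giving width 1; this decomposition certifies tw(G) ≤ 1. G has an edge, so its treewidth is at least 1. The upper and lower bounds meet at 1, so that is the treewidth.

1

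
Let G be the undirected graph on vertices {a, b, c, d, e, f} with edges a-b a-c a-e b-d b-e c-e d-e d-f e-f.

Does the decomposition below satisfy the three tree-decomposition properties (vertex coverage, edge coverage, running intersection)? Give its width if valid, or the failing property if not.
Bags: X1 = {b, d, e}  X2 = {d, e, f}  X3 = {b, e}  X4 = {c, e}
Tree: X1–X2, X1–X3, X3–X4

A tree decomposition must satisfy three properties: every vertex lies in some bag; for every edge, both endpoints lie together in some bag; and for every vertex, the bags containing it form a connected subtree. Here vertex a appears in no bag, so the decomposition is invalid.

No — vertex a appears in no bag.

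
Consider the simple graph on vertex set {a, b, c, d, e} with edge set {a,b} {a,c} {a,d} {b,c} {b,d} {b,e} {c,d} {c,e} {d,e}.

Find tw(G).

A width-3 tree decomposition is:
Bags: B1 = {b, c, d, e}  B2 = {a, b, c, d}
Tree: B1–B2
The largest bag has 4 vertices, giving width 3; this decomposition certifies tw(G) ≤ 3. For the lower bound, the 4 vertices {b, c, d, e} are pairwise adjacent, and any tree decomposition puts a clique entirely inside one bag — forcing width ≥ 3. Hence tw(G) = 3 exactly.

3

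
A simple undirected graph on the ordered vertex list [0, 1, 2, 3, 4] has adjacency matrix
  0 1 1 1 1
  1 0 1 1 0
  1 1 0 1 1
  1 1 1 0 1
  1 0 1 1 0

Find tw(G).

3

A width-3 tree decomposition is:
Bags: B1 = {0, 1, 2, 3}  B2 = {0, 2, 3, 4}
Tree: B1–B2
The largest bag has 4 vertices, giving width 3; this decomposition certifies tw(G) ≤ 3. Conversely, {0, 1, 2, 3} is a clique of size 4, and the vertices of any clique must share a bag in every tree decomposition; so some bag has ≥ 4 vertices and tw(G) ≥ 3. Therefore the treewidth is 3.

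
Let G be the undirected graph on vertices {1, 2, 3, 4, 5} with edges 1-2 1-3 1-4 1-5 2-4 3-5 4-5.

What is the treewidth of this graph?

A width-2 tree decomposition is:
Bags: B1 = {1, 4, 5}  B2 = {1, 2, 4}  B3 = {1, 3, 5}
Tree: B1–B2, B1–B3
The largest bag has 3 vertices, giving width 2; this decomposition certifies tw(G) ≤ 2. Conversely, {1, 3, 5} is a clique of size 3, and the vertices of any clique must share a bag in every tree decomposition; so some bag has ≥ 3 vertices and tw(G) ≥ 2. The upper and lower bounds meet at 2, so that is the treewidth.

2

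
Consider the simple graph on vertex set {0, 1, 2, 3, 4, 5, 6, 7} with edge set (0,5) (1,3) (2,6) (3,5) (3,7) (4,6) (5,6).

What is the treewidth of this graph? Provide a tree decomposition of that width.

Every bag has size at most 2, so the width is 2 − 1 = 1 and tw(G) ≤ 1. Since G has at least one edge (e.g. 6–5), it is not an edgeless graph, so tw(G) ≥ 1. Therefore the treewidth is 1.

Treewidth 1.
Bags: B1 = {5, 6}  B2 = {3, 5}  B3 = {2, 6}  B4 = {0, 5}  B5 = {4, 6}  B6 = {3, 7}  B7 = {1, 3}
Tree: B1–B2, B1–B3, B2–B4, B1–B5, B2–B6, B6–B7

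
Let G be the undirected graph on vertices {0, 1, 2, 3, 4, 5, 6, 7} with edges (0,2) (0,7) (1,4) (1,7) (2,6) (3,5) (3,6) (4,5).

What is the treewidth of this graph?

A width-2 tree decomposition is:
Bags: B1 = {3, 4, 5}  B2 = {3, 4, 6}  B3 = {2, 4, 6}  B4 = {0, 2, 4}  B5 = {0, 4, 7}  B6 = {1, 4, 7}
Tree: B1–B2, B2–B3, B3–B4, B4–B5, B5–B6
The largest bag has 3 vertices, giving width 2; this decomposition certifies tw(G) ≤ 2. The edges 4–5–3–6–2–0–7–1–4 form a cycle, so G is not a tree and its treewidth is at least 2. The upper and lower bounds meet at 2, so that is the treewidth.

2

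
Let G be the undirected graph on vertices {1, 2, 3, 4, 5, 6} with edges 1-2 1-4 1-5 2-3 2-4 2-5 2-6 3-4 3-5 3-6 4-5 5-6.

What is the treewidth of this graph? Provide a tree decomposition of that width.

Treewidth 3.
Bags: B1 = {2, 3, 4, 5}  B2 = {1, 2, 4, 5}  B3 = {2, 3, 5, 6}
Tree: B1–B2, B1–B3

Each bag holds 4 vertices, so the decomposition has width 3, which upper-bounds the treewidth. Conversely, {1, 2, 4, 5} is a clique of size 4, and the vertices of any clique must share a bag in every tree decomposition; so some bag has ≥ 4 vertices and tw(G) ≥ 3. Combining the bounds, tw(G) = 3.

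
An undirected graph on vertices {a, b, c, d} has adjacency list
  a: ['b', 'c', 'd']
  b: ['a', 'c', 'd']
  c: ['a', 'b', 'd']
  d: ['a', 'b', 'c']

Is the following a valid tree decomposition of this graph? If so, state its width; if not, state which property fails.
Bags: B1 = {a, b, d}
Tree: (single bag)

A tree decomposition must satisfy three properties: every vertex lies in some bag; for every edge, both endpoints lie together in some bag; and for every vertex, the bags containing it form a connected subtree. Here vertex c appears in no bag, so the decomposition is invalid.

No — vertex c appears in no bag.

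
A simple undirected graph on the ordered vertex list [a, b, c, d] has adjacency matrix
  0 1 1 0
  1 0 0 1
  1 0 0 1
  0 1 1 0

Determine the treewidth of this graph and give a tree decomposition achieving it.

Every bag has size at most 3, so the width is 3 − 1 = 2 and tw(G) ≤ 2. For the lower bound, G contains the cycle d–c–a–b–d, so G is not a forest; only forests have treewidth ≤ 1, hence tw(G) ≥ 2. The upper and lower bounds meet at 2, so that is the treewidth.

Treewidth 2.
One such decomposition:
Bags: B1 = {a, c, d}  B2 = {a, b, d}
Tree: B1–B2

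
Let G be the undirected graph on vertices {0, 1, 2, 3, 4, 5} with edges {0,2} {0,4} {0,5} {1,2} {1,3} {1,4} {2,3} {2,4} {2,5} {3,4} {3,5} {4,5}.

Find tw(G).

A width-3 tree decomposition is:
Bags: B1 = {1, 2, 3, 4}  B2 = {2, 3, 4, 5}  B3 = {0, 2, 4, 5}
Tree: B1–B2, B2–B3
The largest bag has 4 vertices, giving width 3; this decomposition certifies tw(G) ≤ 3. Conversely, {0, 2, 4, 5} is a clique of size 4, and the vertices of any clique must share a bag in every tree decomposition; so some bag has ≥ 4 vertices and tw(G) ≥ 3. Hence tw(G) = 3 exactly.

3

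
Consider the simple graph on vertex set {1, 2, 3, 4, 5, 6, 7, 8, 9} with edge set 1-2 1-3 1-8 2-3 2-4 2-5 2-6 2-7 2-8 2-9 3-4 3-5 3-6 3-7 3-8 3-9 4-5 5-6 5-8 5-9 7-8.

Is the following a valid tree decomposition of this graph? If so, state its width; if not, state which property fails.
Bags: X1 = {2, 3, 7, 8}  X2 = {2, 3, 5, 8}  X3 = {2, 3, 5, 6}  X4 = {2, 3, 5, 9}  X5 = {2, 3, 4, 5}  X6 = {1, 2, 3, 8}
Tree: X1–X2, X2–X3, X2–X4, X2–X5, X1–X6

Every vertex of G appears in some bag (union = {1, 2, 3, 4, 5, 6, 7, 8, 9}); every edge is covered by a bag; and for each vertex v the set of bags containing v is connected in the bag tree. The decomposition is therefore valid. The largest bag has 4 vertices, so the width is 3.

Yes; width 3.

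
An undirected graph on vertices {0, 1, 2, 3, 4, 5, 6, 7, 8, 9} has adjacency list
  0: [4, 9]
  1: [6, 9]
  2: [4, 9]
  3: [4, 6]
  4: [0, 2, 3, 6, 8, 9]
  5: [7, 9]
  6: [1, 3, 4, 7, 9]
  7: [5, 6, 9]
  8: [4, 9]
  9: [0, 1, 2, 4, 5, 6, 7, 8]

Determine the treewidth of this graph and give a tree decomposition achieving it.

The largest bag has 3 vertices, giving width 2; this decomposition certifies tw(G) ≤ 2. For the lower bound, the 3 vertices {1, 6, 9} are pairwise adjacent, and any tree decomposition puts a clique entirely inside one bag — forcing width ≥ 2. Hence tw(G) = 2 exactly.

Treewidth 2.
One optimal decomposition is:
Bags: B1 = {6, 7, 9}  B2 = {4, 6, 9}  B3 = {5, 7, 9}  B4 = {1, 6, 9}  B5 = {2, 4, 9}  B6 = {4, 8, 9}  B7 = {3, 4, 6}  B8 = {0, 4, 9}
Tree: B1–B2, B1–B3, B1–B4, B2–B5, B5–B6, B2–B7, B5–B8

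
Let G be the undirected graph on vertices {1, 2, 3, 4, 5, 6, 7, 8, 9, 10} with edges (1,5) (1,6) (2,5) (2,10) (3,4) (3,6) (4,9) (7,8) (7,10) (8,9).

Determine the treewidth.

2

A width-2 tree decomposition is:
Bags: B1 = {1, 3, 6}  B2 = {1, 3, 5}  B3 = {2, 3, 5}  B4 = {2, 3, 10}  B5 = {3, 7, 10}  B6 = {3, 7, 8}  B7 = {3, 8, 9}  B8 = {3, 4, 9}
Tree: B1–B2, B2–B3, B3–B4, B4–B5, B5–B6, B6–B7, B7–B8
Each bag holds 3 vertices, so the decomposition has width 2, which upper-bounds the treewidth. The edges 3–6–1–5–2–10–7–8–9–4–3 form a cycle, so G is not a tree and its treewidth is at least 2. Combining the bounds, tw(G) = 2.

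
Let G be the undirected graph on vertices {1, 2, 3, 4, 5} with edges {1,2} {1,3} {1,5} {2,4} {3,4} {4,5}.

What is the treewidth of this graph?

A width-2 tree decomposition is:
Bags: B1 = {1, 4, 5}  B2 = {1, 2, 4}  B3 = {1, 3, 4}
Tree: B1–B2, B2–B3
Every bag has size at most 3, so the width is 3 − 1 = 2 and tw(G) ≤ 2. The edges 5–4–2–1–5 form a cycle, so G is not a tree and its treewidth is at least 2. Hence tw(G) = 2 exactly.

2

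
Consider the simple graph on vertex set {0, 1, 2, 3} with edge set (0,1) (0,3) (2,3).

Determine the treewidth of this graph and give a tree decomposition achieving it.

Treewidth 1.
One such decomposition:
Bags: B1 = {0, 1}  B2 = {0, 3}  B3 = {2, 3}
Tree: B1–B2, B2–B3

Each bag holds 2 vertices, so the decomposition has width 1, which upper-bounds the treewidth. Any graph with an edge has treewidth ≥ 1, and G has the edge 1–0. Therefore the treewidth is 1.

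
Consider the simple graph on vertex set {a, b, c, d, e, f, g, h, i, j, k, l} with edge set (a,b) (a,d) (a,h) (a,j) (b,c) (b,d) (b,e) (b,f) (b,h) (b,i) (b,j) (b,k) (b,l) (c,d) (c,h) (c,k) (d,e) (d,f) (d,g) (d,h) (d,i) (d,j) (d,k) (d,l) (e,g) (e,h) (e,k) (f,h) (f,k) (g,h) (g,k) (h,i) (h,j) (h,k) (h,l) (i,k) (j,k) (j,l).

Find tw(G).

4

A width-4 tree decomposition is:
Bags: B1 = {b, d, e, h, k}  B2 = {b, d, h, j, k}  B3 = {a, b, d, h, j}  B4 = {b, d, h, i, k}  B5 = {b, d, h, j, l}  B6 = {d, e, g, h, k}  B7 = {b, d, f, h, k}  B8 = {b, c, d, h, k}
Tree: B1–B2, B2–B3, B2–B4, B3–B5, B1–B6, B4–B7, B4–B8
Every bag has size at most 5, so the width is 5 − 1 = 4 and tw(G) ≤ 4. For the lower bound, the 5 vertices {d, e, g, h, k} are pairwise adjacent, and any tree decomposition puts a clique entirely inside one bag — forcing width ≥ 4. Hence tw(G) = 4 exactly.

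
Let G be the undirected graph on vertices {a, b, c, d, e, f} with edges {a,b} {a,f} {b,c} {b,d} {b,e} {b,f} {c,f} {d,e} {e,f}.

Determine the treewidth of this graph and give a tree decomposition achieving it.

Each bag holds 3 vertices, so the decomposition has width 2, which upper-bounds the treewidth. On the other hand G contains the 3-clique {b, d, e}. A clique must lie in a single bag of any decomposition, so no decomposition can have width below 2. Hence tw(G) = 2 exactly.

Treewidth 2.
One optimal decomposition is:
Bags: B1 = {b, e, f}  B2 = {b, c, f}  B3 = {a, b, f}  B4 = {b, d, e}
Tree: B1–B2, B1–B3, B1–B4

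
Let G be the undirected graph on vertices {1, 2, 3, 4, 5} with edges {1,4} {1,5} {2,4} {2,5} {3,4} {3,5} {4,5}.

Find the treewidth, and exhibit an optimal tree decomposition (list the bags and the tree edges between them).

Every bag has size at most 3, so the width is 3 − 1 = 2 and tw(G) ≤ 2. Conversely, {1, 4, 5} is a clique of size 3, and the vertices of any clique must share a bag in every tree decomposition; so some bag has ≥ 3 vertices and tw(G) ≥ 2. Therefore the treewidth is 2.

Treewidth 2.
One such decomposition:
Bags: B1 = {2, 4, 5}  B2 = {1, 4, 5}  B3 = {3, 4, 5}
Tree: B1–B2, B1–B3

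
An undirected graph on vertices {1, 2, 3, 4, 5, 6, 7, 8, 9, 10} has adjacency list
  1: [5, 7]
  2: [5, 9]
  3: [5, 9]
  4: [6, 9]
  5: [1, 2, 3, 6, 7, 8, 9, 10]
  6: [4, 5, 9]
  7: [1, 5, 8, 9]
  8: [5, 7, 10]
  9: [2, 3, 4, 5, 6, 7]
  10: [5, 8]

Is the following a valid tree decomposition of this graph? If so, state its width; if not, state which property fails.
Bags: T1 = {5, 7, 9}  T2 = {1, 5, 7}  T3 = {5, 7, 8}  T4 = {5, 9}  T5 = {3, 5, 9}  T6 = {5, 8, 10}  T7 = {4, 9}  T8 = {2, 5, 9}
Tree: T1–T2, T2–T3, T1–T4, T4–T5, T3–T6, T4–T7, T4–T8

No — vertex 6 appears in no bag.

A tree decomposition must satisfy three properties: every vertex lies in some bag; for every edge, both endpoints lie together in some bag; and for every vertex, the bags containing it form a connected subtree. Here vertex 6 appears in no bag, so the decomposition is invalid.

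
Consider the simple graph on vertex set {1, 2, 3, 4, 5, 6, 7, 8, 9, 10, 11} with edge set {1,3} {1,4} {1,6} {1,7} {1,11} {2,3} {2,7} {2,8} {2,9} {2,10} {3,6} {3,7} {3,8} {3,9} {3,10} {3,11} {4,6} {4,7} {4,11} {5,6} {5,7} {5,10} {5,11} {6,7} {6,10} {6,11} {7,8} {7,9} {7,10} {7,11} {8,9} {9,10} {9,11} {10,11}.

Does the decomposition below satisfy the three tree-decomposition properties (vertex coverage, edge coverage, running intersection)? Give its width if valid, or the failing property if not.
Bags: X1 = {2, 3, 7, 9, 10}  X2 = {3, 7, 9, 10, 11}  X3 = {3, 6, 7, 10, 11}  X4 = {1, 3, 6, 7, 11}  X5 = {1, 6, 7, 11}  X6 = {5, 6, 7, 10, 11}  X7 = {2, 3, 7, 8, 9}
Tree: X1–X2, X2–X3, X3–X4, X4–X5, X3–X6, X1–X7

No — vertex 4 appears in no bag.

A tree decomposition must satisfy three properties: every vertex lies in some bag; for every edge, both endpoints lie together in some bag; and for every vertex, the bags containing it form a connected subtree. Here vertex 4 appears in no bag, so the decomposition is invalid.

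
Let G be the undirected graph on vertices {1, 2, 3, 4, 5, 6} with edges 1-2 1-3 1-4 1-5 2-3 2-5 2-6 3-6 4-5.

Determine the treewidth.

A width-2 tree decomposition is:
Bags: B1 = {1, 4, 5}  B2 = {1, 2, 5}  B3 = {1, 2, 3}  B4 = {2, 3, 6}
Tree: B1–B2, B2–B3, B3–B4
The largest bag has 3 vertices, giving width 2; this decomposition certifies tw(G) ≤ 2. Conversely, {1, 2, 3} is a clique of size 3, and the vertices of any clique must share a bag in every tree decomposition; so some bag has ≥ 3 vertices and tw(G) ≥ 2. The upper and lower bounds meet at 2, so that is the treewidth.

2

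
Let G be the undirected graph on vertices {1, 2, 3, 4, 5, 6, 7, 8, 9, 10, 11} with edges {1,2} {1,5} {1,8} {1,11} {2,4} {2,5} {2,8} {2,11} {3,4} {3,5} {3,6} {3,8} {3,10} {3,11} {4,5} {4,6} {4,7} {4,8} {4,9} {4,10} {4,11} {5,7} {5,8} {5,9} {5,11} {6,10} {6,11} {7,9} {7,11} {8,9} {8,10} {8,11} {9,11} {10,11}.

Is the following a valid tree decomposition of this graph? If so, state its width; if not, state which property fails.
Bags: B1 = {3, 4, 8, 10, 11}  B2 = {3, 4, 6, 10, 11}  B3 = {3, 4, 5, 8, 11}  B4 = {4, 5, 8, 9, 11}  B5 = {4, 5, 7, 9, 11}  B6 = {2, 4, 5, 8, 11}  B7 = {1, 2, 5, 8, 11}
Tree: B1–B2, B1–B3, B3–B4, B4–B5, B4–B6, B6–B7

Yes; width 4.

Checking the three conditions: (i) the bags cover all of {1, 2, 3, 4, 5, 6, 7, 8, 9, 10, 11}; (ii) for each edge, some bag contains both endpoints; (iii) the bags containing any fixed vertex form a subtree. All hold, so the decomposition is valid with width 5 − 1 = 4.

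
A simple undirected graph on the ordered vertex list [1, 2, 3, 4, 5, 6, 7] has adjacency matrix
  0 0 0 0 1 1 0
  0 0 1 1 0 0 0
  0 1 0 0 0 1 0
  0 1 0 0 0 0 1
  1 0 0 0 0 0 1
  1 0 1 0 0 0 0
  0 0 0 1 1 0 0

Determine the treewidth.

2

A width-2 tree decomposition is:
Bags: B1 = {2, 3, 4}  B2 = {3, 4, 6}  B3 = {1, 4, 6}  B4 = {1, 4, 5}  B5 = {4, 5, 7}
Tree: B1–B2, B2–B3, B3–B4, B4–B5
The largest bag has 3 vertices, giving width 2; this decomposition certifies tw(G) ≤ 2. The edges 4–2–3–6–1–5–7–4 form a cycle, so G is not a tree and its treewidth is at least 2. Combining the bounds, tw(G) = 2.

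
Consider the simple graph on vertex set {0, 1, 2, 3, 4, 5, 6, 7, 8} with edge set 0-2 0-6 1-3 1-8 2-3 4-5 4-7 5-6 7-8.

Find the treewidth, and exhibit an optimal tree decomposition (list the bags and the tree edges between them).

Every bag has size at most 3, so the width is 3 − 1 = 2 and tw(G) ≤ 2. The edges 6–0–2–3–1–8–7–4–5–6 form a cycle, so G is not a tree and its treewidth is at least 2. Hence tw(G) = 2 exactly.

Treewidth 2.
One such decomposition:
Bags: B1 = {0, 2, 6}  B2 = {2, 3, 6}  B3 = {1, 3, 6}  B4 = {1, 6, 8}  B5 = {6, 7, 8}  B6 = {4, 6, 7}  B7 = {4, 5, 6}
Tree: B1–B2, B2–B3, B3–B4, B4–B5, B5–B6, B6–B7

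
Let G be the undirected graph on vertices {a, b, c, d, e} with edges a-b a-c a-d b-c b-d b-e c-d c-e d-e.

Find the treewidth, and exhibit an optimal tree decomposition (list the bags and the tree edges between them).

Treewidth 3.
One optimal decomposition is:
Bags: B1 = {a, b, c, d}  B2 = {b, c, d, e}
Tree: B1–B2

Every bag has size at most 4, so the width is 4 − 1 = 3 and tw(G) ≤ 3. On the other hand G contains the 4-clique {b, c, d, e}. A clique must lie in a single bag of any decomposition, so no decomposition can have width below 3. Hence tw(G) = 3 exactly.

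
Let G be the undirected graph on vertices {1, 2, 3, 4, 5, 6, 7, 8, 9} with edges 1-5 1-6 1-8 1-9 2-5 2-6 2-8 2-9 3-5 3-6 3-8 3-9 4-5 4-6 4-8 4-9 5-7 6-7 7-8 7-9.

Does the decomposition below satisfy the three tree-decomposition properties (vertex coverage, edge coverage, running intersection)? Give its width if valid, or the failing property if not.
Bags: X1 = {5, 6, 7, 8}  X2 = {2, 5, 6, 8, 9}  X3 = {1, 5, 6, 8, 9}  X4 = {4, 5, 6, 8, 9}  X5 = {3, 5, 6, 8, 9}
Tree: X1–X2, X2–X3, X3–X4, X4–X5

No — edge (9,7) lies in no bag.

A tree decomposition must satisfy three properties: every vertex lies in some bag; for every edge, both endpoints lie together in some bag; and for every vertex, the bags containing it form a connected subtree. Here edge (9,7) lies in no bag, so the decomposition is invalid.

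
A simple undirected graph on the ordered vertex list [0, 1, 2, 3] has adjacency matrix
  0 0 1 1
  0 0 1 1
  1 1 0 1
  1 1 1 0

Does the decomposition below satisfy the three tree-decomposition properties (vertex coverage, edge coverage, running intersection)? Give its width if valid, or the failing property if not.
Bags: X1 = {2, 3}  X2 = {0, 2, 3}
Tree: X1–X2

A tree decomposition must satisfy three properties: every vertex lies in some bag; for every edge, both endpoints lie together in some bag; and for every vertex, the bags containing it form a connected subtree. Here vertex 1 appears in no bag, so the decomposition is invalid.

No — vertex 1 appears in no bag.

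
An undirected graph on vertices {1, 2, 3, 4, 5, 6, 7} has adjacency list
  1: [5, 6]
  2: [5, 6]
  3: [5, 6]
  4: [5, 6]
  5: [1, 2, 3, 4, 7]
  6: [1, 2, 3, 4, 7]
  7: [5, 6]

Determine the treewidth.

A width-2 tree decomposition is:
Bags: B1 = {3, 5, 6}  B2 = {1, 5, 6}  B3 = {5, 6, 7}  B4 = {4, 5, 6}  B5 = {2, 5, 6}
Tree: B1–B2, B2–B3, B3–B4, B4–B5
Each bag holds 3 vertices, so the decomposition has width 2, which upper-bounds the treewidth. Since 5–3–6–1–5 is a cycle in G, G is not acyclic. Forests are exactly the graphs of treewidth ≤ 1, so tw(G) ≥ 2. The upper and lower bounds meet at 2, so that is the treewidth.

2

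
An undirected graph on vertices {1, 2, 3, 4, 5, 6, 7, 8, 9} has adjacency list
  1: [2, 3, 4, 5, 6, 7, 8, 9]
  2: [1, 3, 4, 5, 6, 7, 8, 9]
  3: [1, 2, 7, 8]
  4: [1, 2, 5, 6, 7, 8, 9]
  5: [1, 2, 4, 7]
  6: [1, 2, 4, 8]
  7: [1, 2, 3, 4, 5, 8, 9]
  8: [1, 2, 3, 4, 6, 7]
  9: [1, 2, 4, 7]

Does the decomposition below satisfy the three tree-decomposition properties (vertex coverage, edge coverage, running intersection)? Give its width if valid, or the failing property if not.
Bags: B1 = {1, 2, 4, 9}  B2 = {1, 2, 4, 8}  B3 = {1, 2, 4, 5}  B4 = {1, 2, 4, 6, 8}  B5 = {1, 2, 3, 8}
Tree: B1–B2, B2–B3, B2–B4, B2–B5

No — vertex 7 appears in no bag.

A tree decomposition must satisfy three properties: every vertex lies in some bag; for every edge, both endpoints lie together in some bag; and for every vertex, the bags containing it form a connected subtree. Here vertex 7 appears in no bag, so the decomposition is invalid.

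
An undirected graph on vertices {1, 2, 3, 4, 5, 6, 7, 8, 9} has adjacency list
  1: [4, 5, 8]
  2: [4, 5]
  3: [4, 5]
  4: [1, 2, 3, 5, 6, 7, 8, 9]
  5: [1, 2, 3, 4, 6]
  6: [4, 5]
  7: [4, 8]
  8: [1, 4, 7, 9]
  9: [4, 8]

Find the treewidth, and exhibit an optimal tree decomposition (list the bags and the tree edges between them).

Each bag holds 3 vertices, so the decomposition has width 2, which upper-bounds the treewidth. For the lower bound, the 3 vertices {1, 4, 8} are pairwise adjacent, and any tree decomposition puts a clique entirely inside one bag — forcing width ≥ 2. The upper and lower bounds meet at 2, so that is the treewidth.

Treewidth 2.
One optimal decomposition is:
Bags: B1 = {1, 4, 5}  B2 = {2, 4, 5}  B3 = {1, 4, 8}  B4 = {3, 4, 5}  B5 = {4, 5, 6}  B6 = {4, 8, 9}  B7 = {4, 7, 8}
Tree: B1–B2, B1–B3, B1–B4, B4–B5, B3–B6, B6–B7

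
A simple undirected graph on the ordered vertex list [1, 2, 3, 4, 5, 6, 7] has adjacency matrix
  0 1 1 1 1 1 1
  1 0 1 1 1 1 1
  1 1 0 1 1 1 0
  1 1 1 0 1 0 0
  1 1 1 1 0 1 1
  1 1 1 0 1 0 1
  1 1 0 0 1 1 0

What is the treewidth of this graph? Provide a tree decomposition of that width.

The largest bag has 5 vertices, giving width 4; this decomposition certifies tw(G) ≤ 4. On the other hand G contains the 5-clique {1, 2, 3, 4, 5}. A clique must lie in a single bag of any decomposition, so no decomposition can have width below 4. The upper and lower bounds meet at 4, so that is the treewidth.

Treewidth 4.
One optimal decomposition is:
Bags: B1 = {1, 2, 3, 5, 6}  B2 = {1, 2, 5, 6, 7}  B3 = {1, 2, 3, 4, 5}
Tree: B1–B2, B1–B3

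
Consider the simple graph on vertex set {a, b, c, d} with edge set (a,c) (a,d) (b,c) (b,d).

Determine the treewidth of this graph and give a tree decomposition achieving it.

Treewidth 2.
Bags: B1 = {a, c, d}  B2 = {b, c, d}
Tree: B1–B2

The largest bag has 3 vertices, giving width 2; this decomposition certifies tw(G) ≤ 2. The edges c–a–d–b–c form a cycle, so G is not a tree and its treewidth is at least 2. Combining the bounds, tw(G) = 2.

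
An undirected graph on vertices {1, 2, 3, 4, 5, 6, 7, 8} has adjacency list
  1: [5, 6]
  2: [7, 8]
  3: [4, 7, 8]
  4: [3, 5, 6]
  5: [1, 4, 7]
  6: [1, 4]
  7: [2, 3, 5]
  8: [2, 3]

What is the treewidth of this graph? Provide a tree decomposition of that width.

Treewidth 2.
One optimal decomposition is:
Bags: B1 = {2, 7, 8}  B2 = {3, 7, 8}  B3 = {3, 5, 7}  B4 = {3, 4, 5}  B5 = {1, 4, 5}  B6 = {1, 4, 6}
Tree: B1–B2, B2–B3, B3–B4, B4–B5, B5–B6

Each bag holds 3 vertices, so the decomposition has width 2, which upper-bounds the treewidth. The edges 2–8–3–7–2 form a cycle, so G is not a tree and its treewidth is at least 2. Combining the bounds, tw(G) = 2.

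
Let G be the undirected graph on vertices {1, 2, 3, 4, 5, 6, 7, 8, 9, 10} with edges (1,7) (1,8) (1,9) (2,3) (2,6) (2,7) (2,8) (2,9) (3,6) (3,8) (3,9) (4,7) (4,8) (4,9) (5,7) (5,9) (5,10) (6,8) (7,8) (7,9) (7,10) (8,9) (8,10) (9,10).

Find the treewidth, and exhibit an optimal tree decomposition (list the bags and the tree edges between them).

The largest bag has 4 vertices, giving width 3; this decomposition certifies tw(G) ≤ 3. Conversely, {2, 3, 8, 9} is a clique of size 4, and the vertices of any clique must share a bag in every tree decomposition; so some bag has ≥ 4 vertices and tw(G) ≥ 3. The upper and lower bounds meet at 3, so that is the treewidth.

Treewidth 3.
One such decomposition:
Bags: B1 = {2, 7, 8, 9}  B2 = {2, 3, 8, 9}  B3 = {7, 8, 9, 10}  B4 = {5, 7, 9, 10}  B5 = {2, 3, 6, 8}  B6 = {1, 7, 8, 9}  B7 = {4, 7, 8, 9}
Tree: B1–B2, B1–B3, B3–B4, B2–B5, B1–B6, B6–B7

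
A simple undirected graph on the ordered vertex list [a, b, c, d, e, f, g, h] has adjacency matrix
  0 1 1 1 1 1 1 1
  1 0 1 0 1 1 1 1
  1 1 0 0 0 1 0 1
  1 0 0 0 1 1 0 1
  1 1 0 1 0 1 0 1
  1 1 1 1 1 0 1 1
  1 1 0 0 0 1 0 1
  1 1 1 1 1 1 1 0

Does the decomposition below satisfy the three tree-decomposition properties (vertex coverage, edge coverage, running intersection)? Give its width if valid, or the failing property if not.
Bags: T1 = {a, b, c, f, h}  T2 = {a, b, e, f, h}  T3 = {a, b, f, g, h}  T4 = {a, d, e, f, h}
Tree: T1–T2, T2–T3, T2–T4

Every vertex of G appears in some bag (union = {a, b, c, d, e, f, g, h}); every edge is covered by a bag; and for each vertex v the set of bags containing v is connected in the bag tree. The decomposition is therefore valid. The largest bag has 5 vertices, so the width is 4.

Yes; width 4.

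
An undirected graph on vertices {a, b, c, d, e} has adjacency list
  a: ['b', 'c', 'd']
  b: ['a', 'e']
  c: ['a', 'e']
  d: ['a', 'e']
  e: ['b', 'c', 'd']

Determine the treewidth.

A width-2 tree decomposition is:
Bags: B1 = {a, c, e}  B2 = {a, b, e}  B3 = {a, d, e}
Tree: B1–B2, B2–B3
The largest bag has 3 vertices, giving width 2; this decomposition certifies tw(G) ≤ 2. The edges e–c–a–b–e form a cycle, so G is not a tree and its treewidth is at least 2. Hence tw(G) = 2 exactly.

2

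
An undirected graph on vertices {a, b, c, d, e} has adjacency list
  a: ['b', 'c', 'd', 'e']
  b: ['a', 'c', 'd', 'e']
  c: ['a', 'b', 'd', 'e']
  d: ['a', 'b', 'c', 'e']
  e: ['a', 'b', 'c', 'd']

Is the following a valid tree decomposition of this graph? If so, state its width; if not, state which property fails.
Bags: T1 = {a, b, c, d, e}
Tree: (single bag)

Vertex coverage: the bags together contain {a, b, c, d, e}, the full vertex set. Edge coverage: each edge of G has both endpoints in at least one bag. Running intersection: for every vertex, the bags containing it form a connected subtree. All three properties hold, so this is a valid tree decomposition of width max|bag| − 1 = 4, and hence tw(G) ≤ 4.

Yes; width 4.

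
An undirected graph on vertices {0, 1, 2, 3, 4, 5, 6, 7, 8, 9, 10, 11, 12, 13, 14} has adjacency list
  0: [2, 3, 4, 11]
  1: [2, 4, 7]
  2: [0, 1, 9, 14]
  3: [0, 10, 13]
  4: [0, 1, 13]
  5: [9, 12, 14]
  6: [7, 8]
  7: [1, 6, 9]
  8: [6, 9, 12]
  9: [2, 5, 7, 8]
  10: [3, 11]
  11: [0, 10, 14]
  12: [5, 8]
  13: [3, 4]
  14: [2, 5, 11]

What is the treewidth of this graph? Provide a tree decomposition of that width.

Each bag holds 4 vertices, so the decomposition has width 3, which upper-bounds the treewidth. For the lower bound: the 4 vertex sets {3,10,13}, {11}, {0}, {1,2,4,14} are disjoint, each induces a connected subgraph, and every pair is joined by at least one edge of G. Contracting each set to a single vertex therefore yields K_{4} as a minor, and since treewidth is minor-monotone, tw(G) ≥ tw(K_{4}) = 3. Hence tw(G) = 3 exactly.

Treewidth 3.
One such decomposition:
Bags: B1 = {3, 10, 11, 13}  B2 = {0, 3, 11, 13}  B3 = {0, 4, 11, 13}  B4 = {0, 4, 11, 14}  B5 = {0, 2, 4, 14}  B6 = {1, 2, 4, 14}  B7 = {1, 2, 5, 14}  B8 = {1, 2, 5, 9}  B9 = {1, 5, 7, 9}  B10 = {5, 7, 9, 12}  B11 = {7, 8, 9, 12}  B12 = {6, 7, 8, 12}
Tree: B1–B2, B2–B3, B3–B4, B4–B5, B5–B6, B6–B7, B7–B8, B8–B9, B9–B10, B10–B11, B11–B12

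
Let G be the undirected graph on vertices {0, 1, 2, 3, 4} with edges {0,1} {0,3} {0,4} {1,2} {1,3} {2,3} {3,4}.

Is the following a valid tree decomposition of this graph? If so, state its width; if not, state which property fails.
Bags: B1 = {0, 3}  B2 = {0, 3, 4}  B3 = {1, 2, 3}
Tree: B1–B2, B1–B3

A tree decomposition must satisfy three properties: every vertex lies in some bag; for every edge, both endpoints lie together in some bag; and for every vertex, the bags containing it form a connected subtree. Here edge (1,0) lies in no bag, so the decomposition is invalid.

No — edge (1,0) lies in no bag.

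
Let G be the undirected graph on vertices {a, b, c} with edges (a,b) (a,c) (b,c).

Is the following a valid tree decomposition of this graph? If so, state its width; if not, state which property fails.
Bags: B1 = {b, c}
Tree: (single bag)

No — vertex a appears in no bag.

A tree decomposition must satisfy three properties: every vertex lies in some bag; for every edge, both endpoints lie together in some bag; and for every vertex, the bags containing it form a connected subtree. Here vertex a appears in no bag, so the decomposition is invalid.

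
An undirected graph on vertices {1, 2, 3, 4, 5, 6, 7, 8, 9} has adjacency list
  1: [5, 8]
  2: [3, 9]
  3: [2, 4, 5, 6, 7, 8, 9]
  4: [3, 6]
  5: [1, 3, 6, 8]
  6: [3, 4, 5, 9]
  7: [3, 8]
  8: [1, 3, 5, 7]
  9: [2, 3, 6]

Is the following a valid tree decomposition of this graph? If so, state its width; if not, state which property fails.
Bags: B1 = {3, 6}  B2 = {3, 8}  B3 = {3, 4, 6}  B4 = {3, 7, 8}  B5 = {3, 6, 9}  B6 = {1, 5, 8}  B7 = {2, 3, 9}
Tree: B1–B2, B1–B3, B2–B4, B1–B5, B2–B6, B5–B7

A tree decomposition must satisfy three properties: every vertex lies in some bag; for every edge, both endpoints lie together in some bag; and for every vertex, the bags containing it form a connected subtree. Here edge (5,3) lies in no bag, so the decomposition is invalid.

No — edge (5,3) lies in no bag.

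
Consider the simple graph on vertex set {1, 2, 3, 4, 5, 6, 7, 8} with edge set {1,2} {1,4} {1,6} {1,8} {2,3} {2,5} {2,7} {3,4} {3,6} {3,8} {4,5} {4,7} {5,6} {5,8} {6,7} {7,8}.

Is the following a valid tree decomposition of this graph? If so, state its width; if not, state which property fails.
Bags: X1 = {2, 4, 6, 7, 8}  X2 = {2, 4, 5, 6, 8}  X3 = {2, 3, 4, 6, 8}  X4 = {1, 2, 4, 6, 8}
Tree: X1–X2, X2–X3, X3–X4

Checking the three conditions: (i) the bags cover all of {1, 2, 3, 4, 5, 6, 7, 8}; (ii) for each edge, some bag contains both endpoints; (iii) the bags containing any fixed vertex form a subtree. All hold, so the decomposition is valid with width 5 − 1 = 4.

Yes; width 4.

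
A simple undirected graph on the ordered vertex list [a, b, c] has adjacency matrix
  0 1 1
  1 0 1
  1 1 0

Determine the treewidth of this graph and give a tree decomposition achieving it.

Treewidth 2.
Bags: B1 = {a, b, c}
Tree: (single bag)

A single bag containing all 3 vertices is trivially a valid decomposition of width 2. Conversely, {a, b, c} is a clique of size 3, and the vertices of any clique must share a bag in every tree decomposition; so some bag has ≥ 3 vertices and tw(G) ≥ 2. The upper and lower bounds meet at 2, so that is the treewidth.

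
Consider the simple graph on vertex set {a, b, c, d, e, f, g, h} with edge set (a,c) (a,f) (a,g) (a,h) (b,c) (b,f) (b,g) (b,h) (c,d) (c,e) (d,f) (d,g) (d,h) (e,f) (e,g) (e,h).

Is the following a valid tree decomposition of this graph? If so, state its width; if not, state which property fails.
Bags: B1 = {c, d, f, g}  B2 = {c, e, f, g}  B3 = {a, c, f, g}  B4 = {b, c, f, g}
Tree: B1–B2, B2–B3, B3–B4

A tree decomposition must satisfy three properties: every vertex lies in some bag; for every edge, both endpoints lie together in some bag; and for every vertex, the bags containing it form a connected subtree. Here vertex h appears in no bag, so the decomposition is invalid.

No — vertex h appears in no bag.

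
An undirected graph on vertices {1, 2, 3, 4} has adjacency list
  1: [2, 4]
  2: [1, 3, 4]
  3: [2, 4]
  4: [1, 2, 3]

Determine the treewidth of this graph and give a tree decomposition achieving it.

Every bag has size at most 3, so the width is 3 − 1 = 2 and tw(G) ≤ 2. Conversely, {1, 2, 4} is a clique of size 3, and the vertices of any clique must share a bag in every tree decomposition; so some bag has ≥ 3 vertices and tw(G) ≥ 2. Hence tw(G) = 2 exactly.

Treewidth 2.
One such decomposition:
Bags: B1 = {1, 2, 4}  B2 = {2, 3, 4}
Tree: B1–B2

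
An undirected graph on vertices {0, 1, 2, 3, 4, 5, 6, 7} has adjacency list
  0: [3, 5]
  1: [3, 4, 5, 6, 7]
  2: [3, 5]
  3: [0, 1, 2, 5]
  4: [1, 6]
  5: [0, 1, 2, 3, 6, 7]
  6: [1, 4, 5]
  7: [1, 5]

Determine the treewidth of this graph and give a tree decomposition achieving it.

Each bag holds 3 vertices, so the decomposition has width 2, which upper-bounds the treewidth. For the lower bound, the 3 vertices {1, 4, 6} are pairwise adjacent, and any tree decomposition puts a clique entirely inside one bag — forcing width ≥ 2. Combining the bounds, tw(G) = 2.

Treewidth 2.
One such decomposition:
Bags: B1 = {1, 3, 5}  B2 = {0, 3, 5}  B3 = {1, 5, 7}  B4 = {2, 3, 5}  B5 = {1, 5, 6}  B6 = {1, 4, 6}
Tree: B1–B2, B1–B3, B1–B4, B1–B5, B5–B6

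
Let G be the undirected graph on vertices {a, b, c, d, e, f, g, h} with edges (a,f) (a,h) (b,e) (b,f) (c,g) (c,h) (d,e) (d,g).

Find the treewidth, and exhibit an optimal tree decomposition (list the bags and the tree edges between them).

Treewidth 2.
Bags: B1 = {b, d, e}  B2 = {b, d, f}  B3 = {a, d, f}  B4 = {a, d, h}  B5 = {c, d, h}  B6 = {c, d, g}
Tree: B1–B2, B2–B3, B3–B4, B4–B5, B5–B6

Each bag holds 3 vertices, so the decomposition has width 2, which upper-bounds the treewidth. Since d–e–b–f–a–h–c–g–d is a cycle in G, G is not acyclic. Forests are exactly the graphs of treewidth ≤ 1, so tw(G) ≥ 2. Hence tw(G) = 2 exactly.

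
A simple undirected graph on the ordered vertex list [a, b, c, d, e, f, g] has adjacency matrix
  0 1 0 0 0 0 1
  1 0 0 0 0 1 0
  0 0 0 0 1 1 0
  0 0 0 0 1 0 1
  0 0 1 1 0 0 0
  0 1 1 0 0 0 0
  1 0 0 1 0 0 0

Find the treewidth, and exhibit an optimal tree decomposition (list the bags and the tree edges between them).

Each bag holds 3 vertices, so the decomposition has width 2, which upper-bounds the treewidth. The edges c–f–b–a–g–d–e–c form a cycle, so G is not a tree and its treewidth is at least 2. Hence tw(G) = 2 exactly.

Treewidth 2.
Bags: B1 = {b, c, f}  B2 = {a, b, c}  B3 = {a, c, g}  B4 = {c, d, g}  B5 = {c, d, e}
Tree: B1–B2, B2–B3, B3–B4, B4–B5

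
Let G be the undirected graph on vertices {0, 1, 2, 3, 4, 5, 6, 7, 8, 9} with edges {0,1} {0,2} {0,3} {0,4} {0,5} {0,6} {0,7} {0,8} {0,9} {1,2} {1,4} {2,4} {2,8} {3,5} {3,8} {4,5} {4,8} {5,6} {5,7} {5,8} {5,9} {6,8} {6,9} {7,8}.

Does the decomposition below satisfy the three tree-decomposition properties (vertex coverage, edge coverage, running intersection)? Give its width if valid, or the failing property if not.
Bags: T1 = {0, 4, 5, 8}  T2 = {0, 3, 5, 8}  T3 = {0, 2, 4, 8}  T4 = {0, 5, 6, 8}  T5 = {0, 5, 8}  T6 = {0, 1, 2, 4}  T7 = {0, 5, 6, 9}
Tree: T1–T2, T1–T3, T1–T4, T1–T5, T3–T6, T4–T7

A tree decomposition must satisfy three properties: every vertex lies in some bag; for every edge, both endpoints lie together in some bag; and for every vertex, the bags containing it form a connected subtree. Here vertex 7 appears in no bag, so the decomposition is invalid.

No — vertex 7 appears in no bag.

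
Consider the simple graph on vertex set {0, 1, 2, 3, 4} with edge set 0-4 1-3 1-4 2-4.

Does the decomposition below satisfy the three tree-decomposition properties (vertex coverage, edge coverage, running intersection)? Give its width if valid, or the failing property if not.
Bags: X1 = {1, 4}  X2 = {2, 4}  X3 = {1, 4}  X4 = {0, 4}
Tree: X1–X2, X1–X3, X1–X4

A tree decomposition must satisfy three properties: every vertex lies in some bag; for every edge, both endpoints lie together in some bag; and for every vertex, the bags containing it form a connected subtree. Here vertex 3 appears in no bag, so the decomposition is invalid.

No — vertex 3 appears in no bag.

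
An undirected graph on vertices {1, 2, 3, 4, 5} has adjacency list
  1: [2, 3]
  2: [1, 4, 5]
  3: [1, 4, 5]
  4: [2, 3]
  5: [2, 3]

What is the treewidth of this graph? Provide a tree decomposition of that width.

Every bag has size at most 3, so the width is 3 − 1 = 2 and tw(G) ≤ 2. The edges 3–5–2–4–3 form a cycle, so G is not a tree and its treewidth is at least 2. Therefore the treewidth is 2.

Treewidth 2.
One optimal decomposition is:
Bags: B1 = {2, 3, 5}  B2 = {2, 3, 4}  B3 = {1, 2, 3}
Tree: B1–B2, B2–B3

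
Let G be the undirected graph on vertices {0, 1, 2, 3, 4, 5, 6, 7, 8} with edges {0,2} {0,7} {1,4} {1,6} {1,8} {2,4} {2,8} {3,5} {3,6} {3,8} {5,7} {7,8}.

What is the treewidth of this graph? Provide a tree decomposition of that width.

The largest bag has 4 vertices, giving width 3; this decomposition certifies tw(G) ≤ 3. For the lower bound: the 4 vertex sets {3,5,6}, {7}, {8}, {0,1,2,4} are disjoint, each induces a connected subgraph, and every pair is joined by at least one edge of G. Contracting each set to a single vertex therefore yields K_{4} as a minor, and since treewidth is minor-monotone, tw(G) ≥ tw(K_{4}) = 3. Therefore the treewidth is 3.

Treewidth 3.
Bags: B1 = {3, 5, 6, 7}  B2 = {3, 6, 7, 8}  B3 = {1, 6, 7, 8}  B4 = {0, 1, 7, 8}  B5 = {0, 1, 2, 8}  B6 = {0, 1, 2, 4}
Tree: B1–B2, B2–B3, B3–B4, B4–B5, B5–B6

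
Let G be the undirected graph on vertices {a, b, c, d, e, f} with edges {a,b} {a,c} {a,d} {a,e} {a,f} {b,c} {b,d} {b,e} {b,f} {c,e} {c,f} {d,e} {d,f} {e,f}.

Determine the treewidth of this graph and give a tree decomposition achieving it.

The largest bag has 5 vertices, giving width 4; this decomposition certifies tw(G) ≤ 4. For the lower bound, the 5 vertices {a, b, d, e, f} are pairwise adjacent, and any tree decomposition puts a clique entirely inside one bag — forcing width ≥ 4. The upper and lower bounds meet at 4, so that is the treewidth.

Treewidth 4.
One optimal decomposition is:
Bags: B1 = {a, b, d, e, f}  B2 = {a, b, c, e, f}
Tree: B1–B2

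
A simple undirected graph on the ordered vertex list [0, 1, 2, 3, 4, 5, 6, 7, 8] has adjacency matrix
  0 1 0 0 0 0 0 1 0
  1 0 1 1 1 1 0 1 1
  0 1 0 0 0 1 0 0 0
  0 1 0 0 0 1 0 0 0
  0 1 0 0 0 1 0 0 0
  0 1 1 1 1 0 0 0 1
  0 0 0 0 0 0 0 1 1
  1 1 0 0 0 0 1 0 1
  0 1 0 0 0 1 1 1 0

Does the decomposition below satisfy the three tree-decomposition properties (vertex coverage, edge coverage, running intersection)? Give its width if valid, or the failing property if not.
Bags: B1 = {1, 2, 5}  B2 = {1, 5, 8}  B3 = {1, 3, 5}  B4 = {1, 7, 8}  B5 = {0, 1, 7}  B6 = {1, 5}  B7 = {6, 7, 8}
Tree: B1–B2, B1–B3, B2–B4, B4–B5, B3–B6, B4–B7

No — vertex 4 appears in no bag.

A tree decomposition must satisfy three properties: every vertex lies in some bag; for every edge, both endpoints lie together in some bag; and for every vertex, the bags containing it form a connected subtree. Here vertex 4 appears in no bag, so the decomposition is invalid.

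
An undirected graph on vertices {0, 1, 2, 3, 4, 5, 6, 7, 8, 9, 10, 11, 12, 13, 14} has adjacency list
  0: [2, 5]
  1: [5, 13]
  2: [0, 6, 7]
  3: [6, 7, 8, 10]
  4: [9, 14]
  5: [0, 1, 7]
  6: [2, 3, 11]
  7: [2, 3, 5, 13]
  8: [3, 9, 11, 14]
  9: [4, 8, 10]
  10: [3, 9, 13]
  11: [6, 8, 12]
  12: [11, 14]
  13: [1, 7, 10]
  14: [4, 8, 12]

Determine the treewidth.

A width-3 tree decomposition is:
Bags: B1 = {0, 1, 2, 5}  B2 = {1, 2, 5, 7}  B3 = {1, 2, 7, 13}  B4 = {2, 6, 7, 13}  B5 = {3, 6, 7, 13}  B6 = {3, 6, 10, 13}  B7 = {3, 6, 10, 11}  B8 = {3, 8, 10, 11}  B9 = {8, 9, 10, 11}  B10 = {8, 9, 11, 12}  B11 = {8, 9, 12, 14}  B12 = {4, 9, 12, 14}
Tree: B1–B2, B2–B3, B3–B4, B4–B5, B5–B6, B6–B7, B7–B8, B8–B9, B9–B10, B10–B11, B11–B12
The largest bag has 4 vertices, giving width 3; this decomposition certifies tw(G) ≤ 3. For the lower bound: the 4 vertex sets {0,1,5}, {2}, {7}, {3,6,10,13} are disjoint, each induces a connected subgraph, and every pair is joined by at least one edge of G. Contracting each set to a single vertex therefore yields K_{4} as a minor, and since treewidth is minor-monotone, tw(G) ≥ tw(K_{4}) = 3. Combining the bounds, tw(G) = 3.

3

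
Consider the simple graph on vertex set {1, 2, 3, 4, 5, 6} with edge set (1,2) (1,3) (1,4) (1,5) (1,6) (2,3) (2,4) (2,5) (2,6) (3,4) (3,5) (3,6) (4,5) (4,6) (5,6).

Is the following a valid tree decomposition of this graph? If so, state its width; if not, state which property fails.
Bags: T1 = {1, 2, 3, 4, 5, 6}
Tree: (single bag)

Yes; width 5.

Checking the three conditions: (i) the bags cover all of {1, 2, 3, 4, 5, 6}; (ii) for each edge, some bag contains both endpoints; (iii) the bags containing any fixed vertex form a subtree. All hold, so the decomposition is valid with width 6 − 1 = 5.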